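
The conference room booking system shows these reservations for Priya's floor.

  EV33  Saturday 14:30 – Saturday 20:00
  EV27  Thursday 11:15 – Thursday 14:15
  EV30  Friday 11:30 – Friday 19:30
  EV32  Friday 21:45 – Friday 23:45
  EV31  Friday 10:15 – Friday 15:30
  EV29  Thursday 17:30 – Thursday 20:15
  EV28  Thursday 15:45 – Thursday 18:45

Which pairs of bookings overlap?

Sorted by start: EV27, EV28, EV29, EV31, EV30, EV32, EV33.
EV28 starts after EV27 ends, so EV27 has no further overlaps.
EV29 starts before EV28 ends → EV28 and EV29 overlap.
EV31 starts after EV28 ends, so EV28 has no further overlaps.
EV31 starts after EV29 ends, so EV29 has no further overlaps.
EV30 starts before EV31 ends → EV31 and EV30 overlap.
EV32 starts after EV31 ends, so EV31 has no further overlaps.
EV32 starts after EV30 ends, so EV30 has no further overlaps.
EV33 starts after EV32 ends.

EV28 & EV29, EV30 & EV31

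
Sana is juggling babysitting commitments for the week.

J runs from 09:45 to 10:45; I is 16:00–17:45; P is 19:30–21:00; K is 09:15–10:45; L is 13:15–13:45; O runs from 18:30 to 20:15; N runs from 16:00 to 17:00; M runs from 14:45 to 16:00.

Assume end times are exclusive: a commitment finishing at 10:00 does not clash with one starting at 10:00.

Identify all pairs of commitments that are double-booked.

I & N, J & K, O & P

Sorted by start: K, J, L, M, I, N, O, P.
J starts before K ends → K and J overlap.
L starts after K ends; K is clear from here.
L starts after J ends; J is clear from here.
M starts after L ends; L is clear from here.
I starts exactly when M ends (back-to-back, no overlap); M is clear from here.
N starts before I ends → I and N overlap.
O starts after I ends; I is clear from here.
O starts after N ends; N is clear from here.
P starts before O ends → O and P overlap.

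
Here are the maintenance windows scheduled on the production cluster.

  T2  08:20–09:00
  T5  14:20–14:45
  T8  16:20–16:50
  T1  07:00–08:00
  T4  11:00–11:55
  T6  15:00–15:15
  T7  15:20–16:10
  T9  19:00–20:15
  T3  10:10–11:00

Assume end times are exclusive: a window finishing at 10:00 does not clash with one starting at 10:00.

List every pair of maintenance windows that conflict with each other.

Check each pair: they overlap iff neither finishes before the other starts.
Sorted by start: T1, T2, T3, T4, T5, T6, T7, T8, T9.
T2 starts after T1 ends, so nothing later overlaps T1 either.
T3 starts after T2 ends, so nothing later overlaps T2 either.
T4 starts exactly when T3 ends (back-to-back, no overlap), so nothing later overlaps T3 either.
T5 starts after T4 ends, so nothing later overlaps T4 either.
T6 starts after T5 ends, so nothing later overlaps T5 either.
T7 starts after T6 ends, so nothing later overlaps T6 either.
T8 starts after T7 ends, so nothing later overlaps T7 either.
T9 starts after T8 ends.

none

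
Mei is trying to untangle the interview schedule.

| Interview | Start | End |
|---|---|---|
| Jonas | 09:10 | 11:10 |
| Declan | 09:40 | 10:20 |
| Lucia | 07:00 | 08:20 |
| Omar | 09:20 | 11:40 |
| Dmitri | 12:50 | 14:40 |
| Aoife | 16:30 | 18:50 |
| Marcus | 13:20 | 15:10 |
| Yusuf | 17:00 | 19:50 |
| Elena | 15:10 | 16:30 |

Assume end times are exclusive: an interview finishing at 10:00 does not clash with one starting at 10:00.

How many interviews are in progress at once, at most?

3

Sort all start/end points and keep a running count:
07:00 start Lucia → 1
08:20 end Lucia → 0
09:10 start Jonas → 1
09:20 start Omar → 2
09:40 start Declan → 3
10:20 end Declan → 2
11:10 end Jonas → 1
11:40 end Omar → 0
12:50 start Dmitri → 1
13:20 start Marcus → 2
14:40 end Dmitri → 1
15:10 end Marcus → 0
15:10 start Elena → 1
16:30 end Elena → 0
16:30 start Aoife → 1
17:00 start Yusuf → 2
18:50 end Aoife → 1
19:50 end Yusuf → 0
Peak is 3, at 09:40 (Declan, Jonas, Omar).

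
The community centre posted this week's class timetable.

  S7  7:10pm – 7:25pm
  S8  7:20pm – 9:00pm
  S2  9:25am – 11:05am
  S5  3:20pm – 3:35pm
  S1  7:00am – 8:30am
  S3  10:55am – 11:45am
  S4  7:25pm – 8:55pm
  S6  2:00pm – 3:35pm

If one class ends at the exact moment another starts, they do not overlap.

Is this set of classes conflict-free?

No

Sorted by start: S1, S2, S3, S6, S5, S7, S8, S4.
S2 starts after S1 ends — done with S1.
S3 starts before S2 ends → S2 and S3 overlap.
That's a conflict, so the schedule is not conflict-free.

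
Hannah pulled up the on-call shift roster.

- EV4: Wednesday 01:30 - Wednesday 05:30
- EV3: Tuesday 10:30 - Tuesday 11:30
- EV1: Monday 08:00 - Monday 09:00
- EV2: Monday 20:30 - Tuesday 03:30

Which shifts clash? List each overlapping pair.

no conflicts

Two intervals overlap when each starts before the other ends.
Sorted by start: EV1, EV2, EV3, EV4.
EV2 starts after EV1 ends; EV1 is clear from here.
EV3 starts after EV2 ends; EV2 is clear from here.
EV4 starts after EV3 ends.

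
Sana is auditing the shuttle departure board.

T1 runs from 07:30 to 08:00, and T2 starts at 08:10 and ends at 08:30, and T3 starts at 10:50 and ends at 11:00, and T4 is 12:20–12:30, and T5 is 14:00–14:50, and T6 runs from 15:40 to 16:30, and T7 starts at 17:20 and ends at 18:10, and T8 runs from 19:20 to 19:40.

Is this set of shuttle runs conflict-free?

Yes

Check each pair: they overlap iff neither finishes before the other starts.
Sorted by start: T1, T2, T3, T4, T5, T6, T7, T8.
T2 starts after T1 ends — done with T1.
T3 starts after T2 ends — done with T2.
T4 starts after T3 ends — done with T3.
T5 starts after T4 ends — done with T4.
T6 starts after T5 ends — done with T5.
T7 starts after T6 ends — done with T6.
T8 starts after T7 ends.
Every pair is clear; the schedule has no overlaps.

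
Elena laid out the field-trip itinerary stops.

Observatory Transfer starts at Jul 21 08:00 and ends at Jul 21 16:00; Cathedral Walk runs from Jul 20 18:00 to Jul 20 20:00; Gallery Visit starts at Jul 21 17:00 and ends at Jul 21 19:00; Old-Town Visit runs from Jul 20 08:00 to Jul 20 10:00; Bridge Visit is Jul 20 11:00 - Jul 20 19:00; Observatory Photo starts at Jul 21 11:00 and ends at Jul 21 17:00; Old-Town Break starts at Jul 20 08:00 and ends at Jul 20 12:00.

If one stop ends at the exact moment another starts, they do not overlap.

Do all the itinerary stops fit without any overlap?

Sorted by start: Old-Town Visit, Old-Town Break, Bridge Visit, Cathedral Walk, Observatory Transfer, Observatory Photo, Gallery Visit.
Old-Town Break starts before Old-Town Visit ends → Old-Town Visit and Old-Town Break overlap.
That's a conflict, so the schedule is not conflict-free.

No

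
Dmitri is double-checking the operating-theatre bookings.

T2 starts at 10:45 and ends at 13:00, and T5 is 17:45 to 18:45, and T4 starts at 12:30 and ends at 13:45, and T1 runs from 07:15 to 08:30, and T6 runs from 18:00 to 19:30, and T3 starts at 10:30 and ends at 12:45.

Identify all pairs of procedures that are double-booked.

T2 & T3, T2 & T4, T3 & T4, T5 & T6

Sorted by start: T1, T3, T2, T4, T5, T6.
T3 starts after T1 ends — done with T1.
T2 starts before T3 ends → T3 and T2 overlap.
T4 starts before T3 ends → T3 and T4 overlap.
T5 starts after T3 ends — done with T3.
T4 starts before T2 ends → T2 and T4 overlap.
T5 starts after T2 ends — done with T2.
T5 starts after T4 ends — done with T4.
T6 starts before T5 ends → T5 and T6 overlap.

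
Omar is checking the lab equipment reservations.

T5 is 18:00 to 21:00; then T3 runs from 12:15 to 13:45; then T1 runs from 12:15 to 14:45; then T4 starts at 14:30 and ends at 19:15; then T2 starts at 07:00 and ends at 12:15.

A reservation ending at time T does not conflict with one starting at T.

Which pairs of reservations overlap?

T1 & T3, T1 & T4, T4 & T5

Sorted by start: T2, T1, T3, T4, T5.
T1 starts exactly when T2 ends (back-to-back, no overlap); T2 is clear from here.
T3 starts before T1 ends → T1 and T3 overlap.
T4 starts before T1 ends → T1 and T4 overlap.
T5 starts after T1 ends.
T4 starts after T3 ends; T3 is clear from here.
T5 starts before T4 ends → T4 and T5 overlap.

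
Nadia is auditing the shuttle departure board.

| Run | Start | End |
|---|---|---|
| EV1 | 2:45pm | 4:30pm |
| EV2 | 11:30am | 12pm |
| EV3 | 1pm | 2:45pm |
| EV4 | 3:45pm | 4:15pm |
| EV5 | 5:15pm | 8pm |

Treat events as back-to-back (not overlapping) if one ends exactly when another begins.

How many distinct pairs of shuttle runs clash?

1

Sorted by start: EV2, EV3, EV1, EV4, EV5.
EV3 starts after EV2 ends, so EV2 has no further overlaps.
EV1 starts exactly when EV3 ends (back-to-back, no overlap), so EV3 has no further overlaps.
EV4 starts before EV1 ends → EV1 and EV4 overlap.
EV5 starts after EV1 ends.
EV5 starts after EV4 ends.
Overlapping pairs: EV1 & EV4 — 1 in total.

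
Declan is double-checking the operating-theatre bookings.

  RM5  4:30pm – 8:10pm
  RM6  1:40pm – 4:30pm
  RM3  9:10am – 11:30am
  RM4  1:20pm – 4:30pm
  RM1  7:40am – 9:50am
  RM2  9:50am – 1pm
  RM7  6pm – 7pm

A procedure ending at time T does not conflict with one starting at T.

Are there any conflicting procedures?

Yes

Sorted by start: RM1, RM3, RM2, RM4, RM6, RM5, RM7.
RM3 starts before RM1 ends → RM1 and RM3 overlap.
That's a conflict, so the schedule is not conflict-free.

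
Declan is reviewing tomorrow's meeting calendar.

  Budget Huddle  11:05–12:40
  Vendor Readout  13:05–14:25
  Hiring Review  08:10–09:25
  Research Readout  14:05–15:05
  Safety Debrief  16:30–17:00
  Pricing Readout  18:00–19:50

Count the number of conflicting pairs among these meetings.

1

Sorted by start: Hiring Review, Budget Huddle, Vendor Readout, Research Readout, Safety Debrief, Pricing Readout.
Budget Huddle starts after Hiring Review ends, so Hiring Review has no further overlaps.
Vendor Readout starts after Budget Huddle ends, so Budget Huddle has no further overlaps.
Research Readout starts before Vendor Readout ends → Vendor Readout and Research Readout overlap.
Safety Debrief starts after Vendor Readout ends, so Vendor Readout has no further overlaps.
Safety Debrief starts after Research Readout ends, so Research Readout has no further overlaps.
Pricing Readout starts after Safety Debrief ends.
Overlapping pairs: Research Readout & Vendor Readout — 1 in total.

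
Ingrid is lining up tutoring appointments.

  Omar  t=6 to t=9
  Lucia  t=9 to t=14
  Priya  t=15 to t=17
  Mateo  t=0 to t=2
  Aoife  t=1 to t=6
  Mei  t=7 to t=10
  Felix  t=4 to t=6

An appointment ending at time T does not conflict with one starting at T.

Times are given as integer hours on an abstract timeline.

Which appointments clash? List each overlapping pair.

Aoife & Felix, Aoife & Mateo, Lucia & Mei, Mei & Omar

Sorted by start: Mateo, Aoife, Felix, Omar, Mei, Lucia, Priya.
Aoife starts before Mateo ends → Mateo and Aoife overlap.
Felix starts after Mateo ends — done with Mateo.
Felix starts before Aoife ends → Aoife and Felix overlap.
Omar starts exactly when Aoife ends (back-to-back, no overlap) — done with Aoife.
Omar starts exactly when Felix ends (back-to-back, no overlap) — done with Felix.
Mei starts before Omar ends → Omar and Mei overlap.
Lucia starts exactly when Omar ends (back-to-back, no overlap) — done with Omar.
Lucia starts before Mei ends → Mei and Lucia overlap.
Priya starts after Mei ends.
Priya starts after Lucia ends.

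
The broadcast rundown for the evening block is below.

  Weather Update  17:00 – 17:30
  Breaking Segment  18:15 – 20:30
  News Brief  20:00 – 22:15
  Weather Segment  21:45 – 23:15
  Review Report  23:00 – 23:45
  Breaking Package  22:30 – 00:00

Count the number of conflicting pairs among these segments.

5

Sorted by start: Weather Update, Breaking Segment, News Brief, Weather Segment, Breaking Package, Review Report.
Breaking Segment starts after Weather Update ends; Weather Update is clear from here.
News Brief starts before Breaking Segment ends → Breaking Segment and News Brief overlap.
Weather Segment starts after Breaking Segment ends; Breaking Segment is clear from here.
Weather Segment starts before News Brief ends → News Brief and Weather Segment overlap.
Breaking Package starts after News Brief ends; News Brief is clear from here.
Breaking Package starts before Weather Segment ends → Weather Segment and Breaking Package overlap.
Review Report starts before Weather Segment ends → Weather Segment and Review Report overlap.
Review Report starts before Breaking Package ends → Breaking Package and Review Report overlap.
Overlapping pairs: Breaking Package & Review Report, Breaking Package & Weather Segment, Breaking Segment & News Brief, News Brief & Weather Segment, Review Report & Weather Segment — 5 in total.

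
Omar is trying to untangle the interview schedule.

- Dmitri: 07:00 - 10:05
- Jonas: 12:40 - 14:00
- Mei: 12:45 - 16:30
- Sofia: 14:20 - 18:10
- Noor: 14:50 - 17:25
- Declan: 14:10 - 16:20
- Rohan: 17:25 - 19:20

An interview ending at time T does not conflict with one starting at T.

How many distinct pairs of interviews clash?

Check each pair: they overlap iff neither finishes before the other starts.
Sorted by start: Dmitri, Jonas, Mei, Declan, Sofia, Noor, Rohan.
Jonas starts after Dmitri ends, so Dmitri has no further overlaps.
Mei starts before Jonas ends → Jonas and Mei overlap.
Declan starts after Jonas ends, so Jonas has no further overlaps.
Declan starts before Mei ends → Mei and Declan overlap.
Sofia starts before Mei ends → Mei and Sofia overlap.
Noor starts before Mei ends → Mei and Noor overlap.
Rohan starts after Mei ends.
Sofia starts before Declan ends → Declan and Sofia overlap.
Noor starts before Declan ends → Declan and Noor overlap.
Rohan starts after Declan ends.
Noor starts before Sofia ends → Sofia and Noor overlap.
Rohan starts before Sofia ends → Sofia and Rohan overlap.
Rohan starts exactly when Noor ends (back-to-back, no overlap).
Overlapping pairs: Declan & Mei, Declan & Noor, Declan & Sofia, Jonas & Mei, Mei & Noor, Mei & Sofia, Noor & Sofia, Rohan & Sofia — 8 in total.

8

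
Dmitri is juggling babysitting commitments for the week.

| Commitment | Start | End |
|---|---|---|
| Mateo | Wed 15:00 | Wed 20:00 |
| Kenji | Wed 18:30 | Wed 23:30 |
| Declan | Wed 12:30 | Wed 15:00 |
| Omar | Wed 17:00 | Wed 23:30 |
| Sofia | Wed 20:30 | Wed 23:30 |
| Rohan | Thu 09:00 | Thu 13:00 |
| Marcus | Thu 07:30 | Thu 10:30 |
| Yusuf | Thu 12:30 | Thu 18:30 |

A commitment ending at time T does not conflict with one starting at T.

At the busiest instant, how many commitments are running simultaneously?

3

Sweep the timeline, counting +1 at each start and −1 at each end (ends before starts at a tie):
Wed 12:30 start Declan → 1
Wed 15:00 end Declan → 0
Wed 15:00 start Mateo → 1
Wed 17:00 start Omar → 2
Wed 18:30 start Kenji → 3
Wed 20:00 end Mateo → 2
Wed 20:30 start Sofia → 3
Wed 23:30 end Kenji → 2
Wed 23:30 end Omar → 1
Wed 23:30 end Sofia → 0
Thu 07:30 start Marcus → 1
Thu 09:00 start Rohan → 2
Thu 10:30 end Marcus → 1
Thu 12:30 start Yusuf → 2
Thu 13:00 end Rohan → 1
Thu 18:30 end Yusuf → 0
Peak is 3, at Wed 18:30 (Kenji, Mateo, Omar).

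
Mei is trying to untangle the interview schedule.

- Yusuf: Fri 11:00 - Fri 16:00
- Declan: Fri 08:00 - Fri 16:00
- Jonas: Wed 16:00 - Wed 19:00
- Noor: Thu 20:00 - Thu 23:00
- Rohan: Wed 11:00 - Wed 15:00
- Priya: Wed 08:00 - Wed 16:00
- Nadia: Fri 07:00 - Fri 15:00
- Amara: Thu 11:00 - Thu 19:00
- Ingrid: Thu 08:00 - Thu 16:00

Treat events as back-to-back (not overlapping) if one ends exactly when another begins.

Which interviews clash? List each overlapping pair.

Sorted by start: Priya, Rohan, Jonas, Ingrid, Amara, Noor, Nadia, Declan, Yusuf.
Rohan starts before Priya ends → Priya and Rohan overlap.
Jonas starts exactly when Priya ends (back-to-back, no overlap) — done with Priya.
Jonas starts after Rohan ends — done with Rohan.
Ingrid starts after Jonas ends — done with Jonas.
Amara starts before Ingrid ends → Ingrid and Amara overlap.
Noor starts after Ingrid ends — done with Ingrid.
Noor starts after Amara ends — done with Amara.
Nadia starts after Noor ends — done with Noor.
Declan starts before Nadia ends → Nadia and Declan overlap.
Yusuf starts before Nadia ends → Nadia and Yusuf overlap.
Yusuf starts before Declan ends → Declan and Yusuf overlap.

Amara & Ingrid, Declan & Nadia, Declan & Yusuf, Nadia & Yusuf, Priya & Rohan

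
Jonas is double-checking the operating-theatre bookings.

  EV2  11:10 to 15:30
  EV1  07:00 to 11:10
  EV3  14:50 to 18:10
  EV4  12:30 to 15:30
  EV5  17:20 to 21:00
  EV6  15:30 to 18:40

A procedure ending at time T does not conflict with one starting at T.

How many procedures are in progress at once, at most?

3

Walk through starts and ends in time order (an end at T is processed before a start at T):
07:00 start EV1 → 1
11:10 end EV1 → 0
11:10 start EV2 → 1
12:30 start EV4 → 2
14:50 start EV3 → 3
15:30 end EV2 → 2
15:30 end EV4 → 1
15:30 start EV6 → 2
17:20 start EV5 → 3
18:10 end EV3 → 2
18:40 end EV6 → 1
21:00 end EV5 → 0
Peak is 3, at 14:50 (EV2, EV3, EV4).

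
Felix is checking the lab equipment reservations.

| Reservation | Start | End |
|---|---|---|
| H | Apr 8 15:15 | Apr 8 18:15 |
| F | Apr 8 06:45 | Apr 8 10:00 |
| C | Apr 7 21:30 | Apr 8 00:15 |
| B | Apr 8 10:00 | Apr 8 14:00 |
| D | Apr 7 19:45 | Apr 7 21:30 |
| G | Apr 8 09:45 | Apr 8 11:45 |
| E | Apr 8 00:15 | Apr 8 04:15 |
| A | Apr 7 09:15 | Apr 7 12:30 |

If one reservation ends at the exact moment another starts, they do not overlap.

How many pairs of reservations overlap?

Two intervals overlap when each starts before the other ends.
Sorted by start: A, D, C, E, F, G, B, H.
D starts after A ends, so nothing later overlaps A either.
C starts exactly when D ends (back-to-back, no overlap), so nothing later overlaps D either.
E starts exactly when C ends (back-to-back, no overlap), so nothing later overlaps C either.
F starts after E ends, so nothing later overlaps E either.
G starts before F ends → F and G overlap.
B starts exactly when F ends (back-to-back, no overlap), so nothing later overlaps F either.
B starts before G ends → G and B overlap.
H starts after G ends.
H starts after B ends.
Overlapping pairs: B & G, F & G — 2 in total.

2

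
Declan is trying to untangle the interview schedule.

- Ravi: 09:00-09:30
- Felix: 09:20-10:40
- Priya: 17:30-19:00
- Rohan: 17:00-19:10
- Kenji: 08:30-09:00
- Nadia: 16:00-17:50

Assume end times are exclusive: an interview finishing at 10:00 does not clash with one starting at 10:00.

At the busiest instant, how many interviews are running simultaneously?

Sort all start/end points and keep a running count:
08:30 start Kenji → 1
09:00 end Kenji → 0
09:00 start Ravi → 1
09:20 start Felix → 2
09:30 end Ravi → 1
10:40 end Felix → 0
16:00 start Nadia → 1
17:00 start Rohan → 2
17:30 start Priya → 3
17:50 end Nadia → 2
19:00 end Priya → 1
19:10 end Rohan → 0
Peak is 3, at 17:30 (Nadia, Priya, Rohan).

3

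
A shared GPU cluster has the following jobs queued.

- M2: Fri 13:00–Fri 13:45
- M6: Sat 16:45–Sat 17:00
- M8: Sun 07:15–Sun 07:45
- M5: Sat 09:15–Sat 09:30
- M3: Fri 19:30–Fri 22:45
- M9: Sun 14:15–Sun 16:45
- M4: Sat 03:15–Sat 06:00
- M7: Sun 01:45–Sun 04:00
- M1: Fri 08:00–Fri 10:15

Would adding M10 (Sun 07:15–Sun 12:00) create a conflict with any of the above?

M1: ends Fri 10:15 at or before M10 starts Sun 07:15 → clear.
M2: ends Fri 13:45 at or before M10 starts Sun 07:15 → clear.
M3: ends Fri 22:45 at or before M10 starts Sun 07:15 → clear.
M4: ends Sat 06:00 at or before M10 starts Sun 07:15 → clear.
M5: ends Sat 09:30 at or before M10 starts Sun 07:15 → clear.
M6: ends Sat 17:00 at or before M10 starts Sun 07:15 → clear.
M7: ends Sun 04:00 at or before M10 starts Sun 07:15 → clear.
M8: starts Sun 07:15 before M10 ends Sun 12:00, and ends Sun 07:45 after M10 starts Sun 07:15 → overlap.
M9: starts Sun 14:15 at or after M10 ends Sun 12:00 → clear.
M10 overlaps M8.

Yes — it overlaps M8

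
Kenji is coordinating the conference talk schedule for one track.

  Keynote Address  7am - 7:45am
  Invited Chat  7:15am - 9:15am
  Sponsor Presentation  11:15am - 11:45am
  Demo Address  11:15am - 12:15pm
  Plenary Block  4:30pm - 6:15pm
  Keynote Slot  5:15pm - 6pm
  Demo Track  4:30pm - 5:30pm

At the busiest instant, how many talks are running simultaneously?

Sweep the timeline, counting +1 at each start and −1 at each end (ends before starts at a tie):
7am start Keynote Address → 1
7:15am start Invited Chat → 2
7:45am end Keynote Address → 1
9:15am end Invited Chat → 0
11:15am start Demo Address → 1
11:15am start Sponsor Presentation → 2
11:45am end Sponsor Presentation → 1
12:15pm end Demo Address → 0
4:30pm start Demo Track → 1
4:30pm start Plenary Block → 2
5:15pm start Keynote Slot → 3
5:30pm end Demo Track → 2
6pm end Keynote Slot → 1
6:15pm end Plenary Block → 0
Peak is 3, at 5:15pm (Demo Track, Keynote Slot, Plenary Block).

3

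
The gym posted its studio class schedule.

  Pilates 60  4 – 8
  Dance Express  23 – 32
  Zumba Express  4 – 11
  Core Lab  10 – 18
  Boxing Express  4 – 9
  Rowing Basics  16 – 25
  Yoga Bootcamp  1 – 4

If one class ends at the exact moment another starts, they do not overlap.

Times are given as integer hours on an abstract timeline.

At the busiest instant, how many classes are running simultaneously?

Sweep the timeline, counting +1 at each start and −1 at each end (ends before starts at a tie):
1 start Yoga Bootcamp → 1
4 end Yoga Bootcamp → 0
4 start Boxing Express → 1
4 start Pilates 60 → 2
4 start Zumba Express → 3
8 end Pilates 60 → 2
9 end Boxing Express → 1
10 start Core Lab → 2
11 end Zumba Express → 1
16 start Rowing Basics → 2
18 end Core Lab → 1
23 start Dance Express → 2
25 end Rowing Basics → 1
32 end Dance Express → 0
Peak is 3, at 4 (Boxing Express, Pilates 60, Zumba Express).

3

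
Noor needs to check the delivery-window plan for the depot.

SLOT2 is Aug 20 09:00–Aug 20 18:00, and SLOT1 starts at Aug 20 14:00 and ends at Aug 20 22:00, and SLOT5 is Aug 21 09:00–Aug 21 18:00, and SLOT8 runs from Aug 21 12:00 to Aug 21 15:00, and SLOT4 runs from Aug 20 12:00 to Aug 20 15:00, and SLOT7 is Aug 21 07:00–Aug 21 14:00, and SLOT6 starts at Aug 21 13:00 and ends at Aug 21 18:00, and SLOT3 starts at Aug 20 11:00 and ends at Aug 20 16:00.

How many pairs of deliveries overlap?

12

Sorted by start: SLOT2, SLOT3, SLOT4, SLOT1, SLOT7, SLOT5, SLOT8, SLOT6.
SLOT3 starts before SLOT2 ends → SLOT2 and SLOT3 overlap.
SLOT4 starts before SLOT2 ends → SLOT2 and SLOT4 overlap.
SLOT1 starts before SLOT2 ends → SLOT2 and SLOT1 overlap.
SLOT7 starts after SLOT2 ends; SLOT2 is clear from here.
SLOT4 starts before SLOT3 ends → SLOT3 and SLOT4 overlap.
SLOT1 starts before SLOT3 ends → SLOT3 and SLOT1 overlap.
SLOT7 starts after SLOT3 ends; SLOT3 is clear from here.
SLOT1 starts before SLOT4 ends → SLOT4 and SLOT1 overlap.
SLOT7 starts after SLOT4 ends; SLOT4 is clear from here.
SLOT7 starts after SLOT1 ends; SLOT1 is clear from here.
SLOT5 starts before SLOT7 ends → SLOT7 and SLOT5 overlap.
SLOT8 starts before SLOT7 ends → SLOT7 and SLOT8 overlap.
SLOT6 starts before SLOT7 ends → SLOT7 and SLOT6 overlap.
SLOT8 starts before SLOT5 ends → SLOT5 and SLOT8 overlap.
SLOT6 starts before SLOT5 ends → SLOT5 and SLOT6 overlap.
SLOT6 starts before SLOT8 ends → SLOT8 and SLOT6 overlap.
Overlapping pairs: SLOT1 & SLOT2, SLOT1 & SLOT3, SLOT1 & SLOT4, SLOT2 & SLOT3, SLOT2 & SLOT4, SLOT3 & SLOT4, SLOT5 & SLOT6, SLOT5 & SLOT7, SLOT5 & SLOT8, SLOT6 & SLOT7, SLOT6 & SLOT8, SLOT7 & SLOT8 — 12 in total.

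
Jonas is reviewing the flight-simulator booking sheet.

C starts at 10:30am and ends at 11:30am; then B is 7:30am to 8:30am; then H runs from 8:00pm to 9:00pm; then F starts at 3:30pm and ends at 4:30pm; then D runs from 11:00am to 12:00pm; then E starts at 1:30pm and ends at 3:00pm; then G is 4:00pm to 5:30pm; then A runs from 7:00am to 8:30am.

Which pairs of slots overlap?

A & B, C & D, F & G

Sorted by start: A, B, C, D, E, F, G, H.
B starts before A ends → A and B overlap.
C starts after A ends, so nothing later overlaps A either.
C starts after B ends, so nothing later overlaps B either.
D starts before C ends → C and D overlap.
E starts after C ends, so nothing later overlaps C either.
E starts after D ends, so nothing later overlaps D either.
F starts after E ends, so nothing later overlaps E either.
G starts before F ends → F and G overlap.
H starts after F ends.
H starts after G ends.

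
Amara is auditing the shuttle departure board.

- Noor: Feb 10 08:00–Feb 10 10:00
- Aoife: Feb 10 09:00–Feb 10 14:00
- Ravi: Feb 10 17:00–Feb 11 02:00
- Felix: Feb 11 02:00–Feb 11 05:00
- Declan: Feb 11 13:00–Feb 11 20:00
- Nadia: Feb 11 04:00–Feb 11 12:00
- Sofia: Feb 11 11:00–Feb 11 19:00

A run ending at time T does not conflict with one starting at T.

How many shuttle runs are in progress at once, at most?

Walk through starts and ends in time order (an end at T is processed before a start at T):
Feb 10 08:00 start Noor → 1
Feb 10 09:00 start Aoife → 2
Feb 10 10:00 end Noor → 1
Feb 10 14:00 end Aoife → 0
Feb 10 17:00 start Ravi → 1
Feb 11 02:00 end Ravi → 0
Feb 11 02:00 start Felix → 1
Feb 11 04:00 start Nadia → 2
Feb 11 05:00 end Felix → 1
Feb 11 11:00 start Sofia → 2
Feb 11 12:00 end Nadia → 1
Feb 11 13:00 start Declan → 2
Feb 11 19:00 end Sofia → 1
Feb 11 20:00 end Declan → 0
Peak is 2, at Feb 10 09:00 (Aoife, Noor).

2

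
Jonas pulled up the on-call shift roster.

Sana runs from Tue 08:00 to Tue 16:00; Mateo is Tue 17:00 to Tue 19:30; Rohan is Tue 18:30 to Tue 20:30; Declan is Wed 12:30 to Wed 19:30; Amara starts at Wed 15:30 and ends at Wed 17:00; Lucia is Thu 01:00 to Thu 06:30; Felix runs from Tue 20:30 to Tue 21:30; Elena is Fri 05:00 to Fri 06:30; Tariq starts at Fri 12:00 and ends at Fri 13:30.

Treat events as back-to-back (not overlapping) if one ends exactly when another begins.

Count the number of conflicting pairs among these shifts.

Check each pair: they overlap iff neither finishes before the other starts.
Sorted by start: Sana, Mateo, Rohan, Felix, Declan, Amara, Lucia, Elena, Tariq.
Mateo starts after Sana ends, so Sana has no further overlaps.
Rohan starts before Mateo ends → Mateo and Rohan overlap.
Felix starts after Mateo ends, so Mateo has no further overlaps.
Felix starts exactly when Rohan ends (back-to-back, no overlap), so Rohan has no further overlaps.
Declan starts after Felix ends, so Felix has no further overlaps.
Amara starts before Declan ends → Declan and Amara overlap.
Lucia starts after Declan ends, so Declan has no further overlaps.
Lucia starts after Amara ends, so Amara has no further overlaps.
Elena starts after Lucia ends, so Lucia has no further overlaps.
Tariq starts after Elena ends.
Overlapping pairs: Amara & Declan, Mateo & Rohan — 2 in total.

2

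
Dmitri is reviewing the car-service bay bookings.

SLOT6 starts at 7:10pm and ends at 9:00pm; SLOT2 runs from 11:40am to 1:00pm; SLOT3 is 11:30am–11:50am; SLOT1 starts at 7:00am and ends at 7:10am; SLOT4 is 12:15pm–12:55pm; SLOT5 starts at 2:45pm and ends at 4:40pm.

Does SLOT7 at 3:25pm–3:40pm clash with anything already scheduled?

SLOT1: ends 7:10am at or before SLOT7 starts 3:25pm → clear.
SLOT3: ends 11:50am at or before SLOT7 starts 3:25pm → clear.
SLOT2: ends 1:00pm at or before SLOT7 starts 3:25pm → clear.
SLOT4: ends 12:55pm at or before SLOT7 starts 3:25pm → clear.
SLOT5: starts 2:45pm before SLOT7 ends 3:40pm, and ends 4:40pm after SLOT7 starts 3:25pm → overlap.
SLOT6: starts 7:10pm at or after SLOT7 ends 3:40pm → clear.
SLOT7 overlaps SLOT5.

Yes — it overlaps SLOT5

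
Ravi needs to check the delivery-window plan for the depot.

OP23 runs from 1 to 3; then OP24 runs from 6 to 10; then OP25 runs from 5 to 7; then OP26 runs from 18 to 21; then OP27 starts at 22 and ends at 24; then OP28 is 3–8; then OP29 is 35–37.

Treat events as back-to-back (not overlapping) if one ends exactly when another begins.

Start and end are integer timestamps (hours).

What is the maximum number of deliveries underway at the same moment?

Sweep the timeline, counting +1 at each start and −1 at each end (ends before starts at a tie):
1 start OP23 → 1
3 end OP23 → 0
3 start OP28 → 1
5 start OP25 → 2
6 start OP24 → 3
7 end OP25 → 2
8 end OP28 → 1
10 end OP24 → 0
18 start OP26 → 1
21 end OP26 → 0
22 start OP27 → 1
24 end OP27 → 0
35 start OP29 → 1
37 end OP29 → 0
Peak is 3, at 6 (OP24, OP25, OP28).

3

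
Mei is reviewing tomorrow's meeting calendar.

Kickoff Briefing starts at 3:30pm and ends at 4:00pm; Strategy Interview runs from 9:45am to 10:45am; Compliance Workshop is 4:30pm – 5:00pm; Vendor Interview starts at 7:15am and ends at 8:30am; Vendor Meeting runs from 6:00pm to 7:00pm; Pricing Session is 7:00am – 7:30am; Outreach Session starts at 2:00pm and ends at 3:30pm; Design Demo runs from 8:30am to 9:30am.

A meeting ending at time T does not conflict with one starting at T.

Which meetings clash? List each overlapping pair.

Pricing Session & Vendor Interview

Two intervals overlap when each starts before the other ends.
Sorted by start: Pricing Session, Vendor Interview, Design Demo, Strategy Interview, Outreach Session, Kickoff Briefing, Compliance Workshop, Vendor Meeting.
Vendor Interview starts before Pricing Session ends → Pricing Session and Vendor Interview overlap.
Design Demo starts after Pricing Session ends; Pricing Session is clear from here.
Design Demo starts exactly when Vendor Interview ends (back-to-back, no overlap); Vendor Interview is clear from here.
Strategy Interview starts after Design Demo ends; Design Demo is clear from here.
Outreach Session starts after Strategy Interview ends; Strategy Interview is clear from here.
Kickoff Briefing starts exactly when Outreach Session ends (back-to-back, no overlap); Outreach Session is clear from here.
Compliance Workshop starts after Kickoff Briefing ends; Kickoff Briefing is clear from here.
Vendor Meeting starts after Compliance Workshop ends.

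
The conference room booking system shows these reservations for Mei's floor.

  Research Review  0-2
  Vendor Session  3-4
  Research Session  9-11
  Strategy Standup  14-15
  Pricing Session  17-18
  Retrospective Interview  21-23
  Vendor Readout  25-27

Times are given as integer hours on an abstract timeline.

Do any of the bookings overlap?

No

Two intervals overlap when each starts before the other ends.
Sorted by start: Research Review, Vendor Session, Research Session, Strategy Standup, Pricing Session, Retrospective Interview, Vendor Readout.
Vendor Session starts after Research Review ends, so Research Review has no further overlaps.
Research Session starts after Vendor Session ends, so Vendor Session has no further overlaps.
Strategy Standup starts after Research Session ends, so Research Session has no further overlaps.
Pricing Session starts after Strategy Standup ends, so Strategy Standup has no further overlaps.
Retrospective Interview starts after Pricing Session ends, so Pricing Session has no further overlaps.
Vendor Readout starts after Retrospective Interview ends.
Every pair is clear; the schedule has no overlaps.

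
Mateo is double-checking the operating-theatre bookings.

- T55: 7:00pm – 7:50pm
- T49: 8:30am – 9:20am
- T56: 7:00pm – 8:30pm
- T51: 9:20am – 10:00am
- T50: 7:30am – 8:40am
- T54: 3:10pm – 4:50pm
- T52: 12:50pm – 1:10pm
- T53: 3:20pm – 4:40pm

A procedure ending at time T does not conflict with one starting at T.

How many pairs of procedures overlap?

3

Sorted by start: T50, T49, T51, T52, T54, T53, T55, T56.
T49 starts before T50 ends → T50 and T49 overlap.
T51 starts after T50 ends — done with T50.
T51 starts exactly when T49 ends (back-to-back, no overlap) — done with T49.
T52 starts after T51 ends — done with T51.
T54 starts after T52 ends — done with T52.
T53 starts before T54 ends → T54 and T53 overlap.
T55 starts after T54 ends — done with T54.
T55 starts after T53 ends — done with T53.
T56 starts before T55 ends → T55 and T56 overlap.
Overlapping pairs: T49 & T50, T53 & T54, T55 & T56 — 3 in total.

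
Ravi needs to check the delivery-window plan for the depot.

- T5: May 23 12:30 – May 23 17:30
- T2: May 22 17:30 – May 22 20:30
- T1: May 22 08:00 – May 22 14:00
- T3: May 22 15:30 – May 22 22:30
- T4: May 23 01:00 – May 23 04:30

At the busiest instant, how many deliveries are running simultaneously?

Walk through starts and ends in time order (an end at T is processed before a start at T):
May 22 08:00 start T1 → 1
May 22 14:00 end T1 → 0
May 22 15:30 start T3 → 1
May 22 17:30 start T2 → 2
May 22 20:30 end T2 → 1
May 22 22:30 end T3 → 0
May 23 01:00 start T4 → 1
May 23 04:30 end T4 → 0
May 23 12:30 start T5 → 1
May 23 17:30 end T5 → 0
Peak is 2, at May 22 17:30 (T2, T3).

2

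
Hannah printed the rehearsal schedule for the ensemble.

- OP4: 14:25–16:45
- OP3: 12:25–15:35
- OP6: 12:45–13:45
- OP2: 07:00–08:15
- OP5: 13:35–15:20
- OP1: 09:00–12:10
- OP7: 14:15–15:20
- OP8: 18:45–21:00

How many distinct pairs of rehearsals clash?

Sorted by start: OP2, OP1, OP3, OP6, OP5, OP7, OP4, OP8.
OP1 starts after OP2 ends — done with OP2.
OP3 starts after OP1 ends — done with OP1.
OP6 starts before OP3 ends → OP3 and OP6 overlap.
OP5 starts before OP3 ends → OP3 and OP5 overlap.
OP7 starts before OP3 ends → OP3 and OP7 overlap.
OP4 starts before OP3 ends → OP3 and OP4 overlap.
OP8 starts after OP3 ends.
OP5 starts before OP6 ends → OP6 and OP5 overlap.
OP7 starts after OP6 ends — done with OP6.
OP7 starts before OP5 ends → OP5 and OP7 overlap.
OP4 starts before OP5 ends → OP5 and OP4 overlap.
OP8 starts after OP5 ends.
OP4 starts before OP7 ends → OP7 and OP4 overlap.
OP8 starts after OP7 ends.
OP8 starts after OP4 ends.
Overlapping pairs: OP3 & OP4, OP3 & OP5, OP3 & OP6, OP3 & OP7, OP4 & OP5, OP4 & OP7, OP5 & OP6, OP5 & OP7 — 8 in total.

8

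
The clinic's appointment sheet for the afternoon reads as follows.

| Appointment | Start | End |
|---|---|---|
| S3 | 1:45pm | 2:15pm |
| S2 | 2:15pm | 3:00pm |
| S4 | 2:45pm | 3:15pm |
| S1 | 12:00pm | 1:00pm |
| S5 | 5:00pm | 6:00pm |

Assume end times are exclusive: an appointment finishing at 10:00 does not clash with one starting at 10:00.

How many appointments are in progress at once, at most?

2

Walk through starts and ends in time order (an end at T is processed before a start at T):
12:00pm start S1 → 1
1:00pm end S1 → 0
1:45pm start S3 → 1
2:15pm end S3 → 0
2:15pm start S2 → 1
2:45pm start S4 → 2
3:00pm end S2 → 1
3:15pm end S4 → 0
5:00pm start S5 → 1
6:00pm end S5 → 0
Peak is 2, at 2:45pm (S2, S4).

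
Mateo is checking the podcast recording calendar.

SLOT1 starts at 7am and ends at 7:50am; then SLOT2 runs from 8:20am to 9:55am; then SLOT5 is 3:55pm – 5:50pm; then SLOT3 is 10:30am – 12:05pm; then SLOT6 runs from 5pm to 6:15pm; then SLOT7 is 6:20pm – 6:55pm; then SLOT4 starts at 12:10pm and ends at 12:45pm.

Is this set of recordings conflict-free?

Sorted by start: SLOT1, SLOT2, SLOT3, SLOT4, SLOT5, SLOT6, SLOT7.
SLOT2 starts after SLOT1 ends, so nothing later overlaps SLOT1 either.
SLOT3 starts after SLOT2 ends, so nothing later overlaps SLOT2 either.
SLOT4 starts after SLOT3 ends, so nothing later overlaps SLOT3 either.
SLOT5 starts after SLOT4 ends, so nothing later overlaps SLOT4 either.
SLOT6 starts before SLOT5 ends → SLOT5 and SLOT6 overlap.
That's a conflict, so the schedule is not conflict-free.

No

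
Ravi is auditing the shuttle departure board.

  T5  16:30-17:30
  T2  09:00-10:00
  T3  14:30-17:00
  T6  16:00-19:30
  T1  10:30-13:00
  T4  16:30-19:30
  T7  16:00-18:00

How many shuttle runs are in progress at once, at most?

5

Sort all start/end points and keep a running count:
09:00 start T2 → 1
10:00 end T2 → 0
10:30 start T1 → 1
13:00 end T1 → 0
14:30 start T3 → 1
16:00 start T6 → 2
16:00 start T7 → 3
16:30 start T4 → 4
16:30 start T5 → 5
17:00 end T3 → 4
17:30 end T5 → 3
18:00 end T7 → 2
19:30 end T4 → 1
19:30 end T6 → 0
Peak is 5, at 16:30 (T3, T4, T5, T6, T7).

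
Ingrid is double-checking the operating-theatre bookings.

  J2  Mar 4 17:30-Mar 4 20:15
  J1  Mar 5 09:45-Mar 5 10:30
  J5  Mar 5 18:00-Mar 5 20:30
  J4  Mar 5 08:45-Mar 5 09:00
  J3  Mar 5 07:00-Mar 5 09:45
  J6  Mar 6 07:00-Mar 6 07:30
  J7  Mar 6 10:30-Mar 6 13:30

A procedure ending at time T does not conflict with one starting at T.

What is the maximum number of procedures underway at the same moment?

2

Sweep the timeline, counting +1 at each start and −1 at each end (ends before starts at a tie):
Mar 4 17:30 start J2 → 1
Mar 4 20:15 end J2 → 0
Mar 5 07:00 start J3 → 1
Mar 5 08:45 start J4 → 2
Mar 5 09:00 end J4 → 1
Mar 5 09:45 end J3 → 0
Mar 5 09:45 start J1 → 1
Mar 5 10:30 end J1 → 0
Mar 5 18:00 start J5 → 1
Mar 5 20:30 end J5 → 0
Mar 6 07:00 start J6 → 1
Mar 6 07:30 end J6 → 0
Mar 6 10:30 start J7 → 1
Mar 6 13:30 end J7 → 0
Peak is 2, at Mar 5 08:45 (J3, J4).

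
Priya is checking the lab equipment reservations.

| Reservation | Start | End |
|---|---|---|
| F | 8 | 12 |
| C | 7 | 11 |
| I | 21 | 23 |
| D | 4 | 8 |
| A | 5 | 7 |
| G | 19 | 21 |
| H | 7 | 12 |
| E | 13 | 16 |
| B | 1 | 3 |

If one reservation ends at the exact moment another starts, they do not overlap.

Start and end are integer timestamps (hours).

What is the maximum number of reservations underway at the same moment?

3

Sweep the timeline, counting +1 at each start and −1 at each end (ends before starts at a tie):
1 start B → 1
3 end B → 0
4 start D → 1
5 start A → 2
7 end A → 1
7 start C → 2
7 start H → 3
8 end D → 2
8 start F → 3
11 end C → 2
12 end F → 1
12 end H → 0
13 start E → 1
16 end E → 0
19 start G → 1
21 end G → 0
21 start I → 1
23 end I → 0
Peak is 3, at 7 (C, D, H).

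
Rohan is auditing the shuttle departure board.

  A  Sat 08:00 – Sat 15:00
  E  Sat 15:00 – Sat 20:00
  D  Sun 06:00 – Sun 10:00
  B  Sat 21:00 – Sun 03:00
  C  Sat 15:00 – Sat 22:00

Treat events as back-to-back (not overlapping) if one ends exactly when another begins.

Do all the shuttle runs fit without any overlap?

Two intervals overlap when each starts before the other ends.
Sorted by start: A, C, E, B, D.
C starts exactly when A ends (back-to-back, no overlap); A is clear from here.
E starts before C ends → C and E overlap.
That's a conflict, so the schedule is not conflict-free.

No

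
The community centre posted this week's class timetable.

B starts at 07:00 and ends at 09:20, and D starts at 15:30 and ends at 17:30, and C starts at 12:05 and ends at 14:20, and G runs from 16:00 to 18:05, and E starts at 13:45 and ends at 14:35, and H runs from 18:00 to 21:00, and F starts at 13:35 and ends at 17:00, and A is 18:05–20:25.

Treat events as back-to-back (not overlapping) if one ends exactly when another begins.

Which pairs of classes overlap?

A & H, C & E, C & F, D & F, D & G, E & F, F & G, G & H

Two intervals overlap when each starts before the other ends.
Sorted by start: B, C, F, E, D, G, H, A.
C starts after B ends, so B has no further overlaps.
F starts before C ends → C and F overlap.
E starts before C ends → C and E overlap.
D starts after C ends, so C has no further overlaps.
E starts before F ends → F and E overlap.
D starts before F ends → F and D overlap.
G starts before F ends → F and G overlap.
H starts after F ends, so F has no further overlaps.
D starts after E ends, so E has no further overlaps.
G starts before D ends → D and G overlap.
H starts after D ends, so D has no further overlaps.
H starts before G ends → G and H overlap.
A starts exactly when G ends (back-to-back, no overlap).
A starts before H ends → H and A overlap.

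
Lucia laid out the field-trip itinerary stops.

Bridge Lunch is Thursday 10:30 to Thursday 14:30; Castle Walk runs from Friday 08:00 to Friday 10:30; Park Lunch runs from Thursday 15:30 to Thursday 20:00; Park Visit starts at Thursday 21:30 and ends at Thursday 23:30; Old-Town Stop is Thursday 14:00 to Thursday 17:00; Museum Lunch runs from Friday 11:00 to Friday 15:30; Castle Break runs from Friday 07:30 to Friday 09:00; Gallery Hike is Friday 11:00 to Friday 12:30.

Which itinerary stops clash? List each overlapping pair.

Bridge Lunch & Old-Town Stop, Castle Break & Castle Walk, Gallery Hike & Museum Lunch, Old-Town Stop & Park Lunch

Sorted by start: Bridge Lunch, Old-Town Stop, Park Lunch, Park Visit, Castle Break, Castle Walk, Museum Lunch, Gallery Hike.
Old-Town Stop starts before Bridge Lunch ends → Bridge Lunch and Old-Town Stop overlap.
Park Lunch starts after Bridge Lunch ends — done with Bridge Lunch.
Park Lunch starts before Old-Town Stop ends → Old-Town Stop and Park Lunch overlap.
Park Visit starts after Old-Town Stop ends — done with Old-Town Stop.
Park Visit starts after Park Lunch ends — done with Park Lunch.
Castle Break starts after Park Visit ends — done with Park Visit.
Castle Walk starts before Castle Break ends → Castle Break and Castle Walk overlap.
Museum Lunch starts after Castle Break ends — done with Castle Break.
Museum Lunch starts after Castle Walk ends — done with Castle Walk.
Gallery Hike starts before Museum Lunch ends → Museum Lunch and Gallery Hike overlap.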